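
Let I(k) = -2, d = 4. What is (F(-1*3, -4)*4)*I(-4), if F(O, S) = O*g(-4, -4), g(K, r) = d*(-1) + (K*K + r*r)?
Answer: 672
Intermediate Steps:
g(K, r) = -4 + K² + r² (g(K, r) = 4*(-1) + (K*K + r*r) = -4 + (K² + r²) = -4 + K² + r²)
F(O, S) = 28*O (F(O, S) = O*(-4 + (-4)² + (-4)²) = O*(-4 + 16 + 16) = O*28 = 28*O)
(F(-1*3, -4)*4)*I(-4) = ((28*(-1*3))*4)*(-2) = ((28*(-3))*4)*(-2) = -84*4*(-2) = -336*(-2) = 672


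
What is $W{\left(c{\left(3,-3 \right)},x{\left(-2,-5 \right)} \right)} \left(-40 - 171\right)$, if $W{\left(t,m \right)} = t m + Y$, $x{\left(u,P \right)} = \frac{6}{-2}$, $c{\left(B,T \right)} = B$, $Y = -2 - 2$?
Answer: $2743$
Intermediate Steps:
$Y = -4$ ($Y = -2 - 2 = -4$)
$x{\left(u,P \right)} = -3$ ($x{\left(u,P \right)} = 6 \left(- \frac{1}{2}\right) = -3$)
$W{\left(t,m \right)} = -4 + m t$ ($W{\left(t,m \right)} = t m - 4 = m t - 4 = -4 + m t$)
$W{\left(c{\left(3,-3 \right)},x{\left(-2,-5 \right)} \right)} \left(-40 - 171\right) = \left(-4 - 9\right) \left(-40 - 171\right) = \left(-4 - 9\right) \left(-211\right) = \left(-13\right) \left(-211\right) = 2743$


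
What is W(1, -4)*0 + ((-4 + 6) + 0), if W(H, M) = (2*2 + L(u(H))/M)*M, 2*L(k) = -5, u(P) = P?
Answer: 2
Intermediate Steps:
L(k) = -5/2 (L(k) = (1/2)*(-5) = -5/2)
W(H, M) = M*(4 - 5/(2*M)) (W(H, M) = (2*2 - 5/(2*M))*M = (4 - 5/(2*M))*M = M*(4 - 5/(2*M)))
W(1, -4)*0 + ((-4 + 6) + 0) = (-5/2 + 4*(-4))*0 + ((-4 + 6) + 0) = (-5/2 - 16)*0 + (2 + 0) = -37/2*0 + 2 = 0 + 2 = 2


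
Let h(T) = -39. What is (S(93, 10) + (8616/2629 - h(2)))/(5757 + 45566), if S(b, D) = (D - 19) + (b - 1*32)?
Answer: 247855/134928167 ≈ 0.0018369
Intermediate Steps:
S(b, D) = -51 + D + b (S(b, D) = (-19 + D) + (b - 32) = (-19 + D) + (-32 + b) = -51 + D + b)
(S(93, 10) + (8616/2629 - h(2)))/(5757 + 45566) = ((-51 + 10 + 93) + (8616/2629 - 1*(-39)))/(5757 + 45566) = (52 + (8616*(1/2629) + 39))/51323 = (52 + (8616/2629 + 39))*(1/51323) = (52 + 111147/2629)*(1/51323) = (247855/2629)*(1/51323) = 247855/134928167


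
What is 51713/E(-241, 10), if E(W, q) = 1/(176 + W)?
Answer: -3361345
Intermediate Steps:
51713/E(-241, 10) = 51713/(1/(176 - 241)) = 51713/(1/(-65)) = 51713/(-1/65) = 51713*(-65) = -3361345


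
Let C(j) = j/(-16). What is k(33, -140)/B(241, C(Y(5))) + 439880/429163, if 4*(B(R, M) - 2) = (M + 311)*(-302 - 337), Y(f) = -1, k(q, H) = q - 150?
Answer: 200301278792/194973349075 ≈ 1.0273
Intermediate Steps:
k(q, H) = -150 + q
C(j) = -j/16 (C(j) = j*(-1/16) = -j/16)
B(R, M) = -198721/4 - 639*M/4 (B(R, M) = 2 + ((M + 311)*(-302 - 337))/4 = 2 + ((311 + M)*(-639))/4 = 2 + (-198729 - 639*M)/4 = 2 + (-198729/4 - 639*M/4) = -198721/4 - 639*M/4)
k(33, -140)/B(241, C(Y(5))) + 439880/429163 = (-150 + 33)/(-198721/4 - (-639)*(-1)/64) + 439880/429163 = -117/(-198721/4 - 639/4*1/16) + 439880*(1/429163) = -117/(-198721/4 - 639/64) + 62840/61309 = -117/(-3180175/64) + 62840/61309 = -117*(-64/3180175) + 62840/61309 = 7488/3180175 + 62840/61309 = 200301278792/194973349075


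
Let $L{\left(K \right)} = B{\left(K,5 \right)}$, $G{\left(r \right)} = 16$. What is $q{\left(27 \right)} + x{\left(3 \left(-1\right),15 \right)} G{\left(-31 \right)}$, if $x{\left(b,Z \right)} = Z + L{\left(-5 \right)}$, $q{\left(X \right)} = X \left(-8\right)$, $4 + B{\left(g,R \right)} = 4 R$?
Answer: $280$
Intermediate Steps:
$B{\left(g,R \right)} = -4 + 4 R$
$L{\left(K \right)} = 16$ ($L{\left(K \right)} = -4 + 4 \cdot 5 = -4 + 20 = 16$)
$q{\left(X \right)} = - 8 X$
$x{\left(b,Z \right)} = 16 + Z$ ($x{\left(b,Z \right)} = Z + 16 = 16 + Z$)
$q{\left(27 \right)} + x{\left(3 \left(-1\right),15 \right)} G{\left(-31 \right)} = \left(-8\right) 27 + \left(16 + 15\right) 16 = -216 + 31 \cdot 16 = -216 + 496 = 280$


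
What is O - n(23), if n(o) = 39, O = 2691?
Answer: 2652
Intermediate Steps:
O - n(23) = 2691 - 1*39 = 2691 - 39 = 2652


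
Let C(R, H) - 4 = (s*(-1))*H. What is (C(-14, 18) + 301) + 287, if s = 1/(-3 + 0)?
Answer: 598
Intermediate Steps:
s = -⅓ (s = 1/(-3) = -⅓ ≈ -0.33333)
C(R, H) = 4 + H/3 (C(R, H) = 4 + (-⅓*(-1))*H = 4 + H/3)
(C(-14, 18) + 301) + 287 = ((4 + (⅓)*18) + 301) + 287 = ((4 + 6) + 301) + 287 = (10 + 301) + 287 = 311 + 287 = 598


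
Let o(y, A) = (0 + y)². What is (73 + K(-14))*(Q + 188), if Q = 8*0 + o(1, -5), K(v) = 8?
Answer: 15309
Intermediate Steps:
o(y, A) = y²
Q = 1 (Q = 8*0 + 1² = 0 + 1 = 1)
(73 + K(-14))*(Q + 188) = (73 + 8)*(1 + 188) = 81*189 = 15309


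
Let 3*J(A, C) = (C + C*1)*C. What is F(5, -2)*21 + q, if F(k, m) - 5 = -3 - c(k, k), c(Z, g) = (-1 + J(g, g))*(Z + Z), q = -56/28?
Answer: -3250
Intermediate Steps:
J(A, C) = 2*C²/3 (J(A, C) = ((C + C*1)*C)/3 = ((C + C)*C)/3 = ((2*C)*C)/3 = (2*C²)/3 = 2*C²/3)
q = -2 (q = -56*1/28 = -2)
c(Z, g) = 2*Z*(-1 + 2*g²/3) (c(Z, g) = (-1 + 2*g²/3)*(Z + Z) = (-1 + 2*g²/3)*(2*Z) = 2*Z*(-1 + 2*g²/3))
F(k, m) = 2 - 2*k*(-3 + 2*k²)/3 (F(k, m) = 5 + (-3 - 2*k*(-3 + 2*k²)/3) = 2 - 2*k*(-3 + 2*k²)/3)
F(5, -2)*21 + q = (2 + 2*5 - 4/3*5³)*21 - 2 = (2 + 10 - 4/3*125)*21 - 2 = (2 + 10 - 500/3)*21 - 2 = -464/3*21 - 2 = -3248 - 2 = -3250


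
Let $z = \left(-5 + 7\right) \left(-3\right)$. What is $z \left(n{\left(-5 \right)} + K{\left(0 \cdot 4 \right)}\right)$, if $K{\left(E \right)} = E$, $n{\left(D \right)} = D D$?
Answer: $-150$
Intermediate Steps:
$n{\left(D \right)} = D^{2}$
$z = -6$ ($z = 2 \left(-3\right) = -6$)
$z \left(n{\left(-5 \right)} + K{\left(0 \cdot 4 \right)}\right) = - 6 \left(\left(-5\right)^{2} + 0 \cdot 4\right) = - 6 \left(25 + 0\right) = \left(-6\right) 25 = -150$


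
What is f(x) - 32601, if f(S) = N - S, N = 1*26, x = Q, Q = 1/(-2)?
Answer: -65149/2 ≈ -32575.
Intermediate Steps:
Q = -1/2 ≈ -0.50000
x = -1/2 ≈ -0.50000
N = 26
f(S) = 26 - S
f(x) - 32601 = (26 - 1*(-1/2)) - 32601 = (26 + 1/2) - 32601 = 53/2 - 32601 = -65149/2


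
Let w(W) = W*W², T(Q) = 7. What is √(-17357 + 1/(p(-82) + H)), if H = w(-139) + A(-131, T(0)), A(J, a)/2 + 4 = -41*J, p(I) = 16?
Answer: I*√124188018772088346/2674869 ≈ 131.75*I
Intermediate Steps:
A(J, a) = -8 - 82*J (A(J, a) = -8 + 2*(-41*J) = -8 - 82*J)
w(W) = W³
H = -2674885 (H = (-139)³ + (-8 - 82*(-131)) = -2685619 + (-8 + 10742) = -2685619 + 10734 = -2674885)
√(-17357 + 1/(p(-82) + H)) = √(-17357 + 1/(16 - 2674885)) = √(-17357 + 1/(-2674869)) = √(-17357 - 1/2674869) = √(-46427701234/2674869) = I*√124188018772088346/2674869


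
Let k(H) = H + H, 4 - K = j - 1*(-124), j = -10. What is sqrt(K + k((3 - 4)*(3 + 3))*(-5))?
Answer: 5*I*sqrt(2) ≈ 7.0711*I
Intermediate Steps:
K = -110 (K = 4 - (-10 - 1*(-124)) = 4 - (-10 + 124) = 4 - 1*114 = 4 - 114 = -110)
k(H) = 2*H
sqrt(K + k((3 - 4)*(3 + 3))*(-5)) = sqrt(-110 + (2*((3 - 4)*(3 + 3)))*(-5)) = sqrt(-110 + (2*(-1*6))*(-5)) = sqrt(-110 + (2*(-6))*(-5)) = sqrt(-110 - 12*(-5)) = sqrt(-110 + 60) = sqrt(-50) = 5*I*sqrt(2)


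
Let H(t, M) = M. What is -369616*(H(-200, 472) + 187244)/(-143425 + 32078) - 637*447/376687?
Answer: 26135581037280039/41942967389 ≈ 6.2312e+5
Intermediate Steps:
-369616*(H(-200, 472) + 187244)/(-143425 + 32078) - 637*447/376687 = -369616*(472 + 187244)/(-143425 + 32078) - 637*447/376687 = -369616/((-111347/187716)) - 284739*1/376687 = -369616/((-111347*1/187716)) - 284739/376687 = -369616/(-111347/187716) - 284739/376687 = -369616*(-187716/111347) - 284739/376687 = 69382837056/111347 - 284739/376687 = 26135581037280039/41942967389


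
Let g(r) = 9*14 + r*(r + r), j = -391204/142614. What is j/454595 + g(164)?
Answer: 1747795409649868/32415805665 ≈ 53918.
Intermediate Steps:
j = -195602/71307 (j = -391204*1/142614 = -195602/71307 ≈ -2.7431)
g(r) = 126 + 2*r² (g(r) = 126 + r*(2*r) = 126 + 2*r²)
j/454595 + g(164) = -195602/71307/454595 + (126 + 2*164²) = -195602/71307*1/454595 + (126 + 2*26896) = -195602/32415805665 + (126 + 53792) = -195602/32415805665 + 53918 = 1747795409649868/32415805665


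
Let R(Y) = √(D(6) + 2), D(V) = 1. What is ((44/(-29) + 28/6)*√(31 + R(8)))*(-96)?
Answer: -8768*√(31 + √3)/29 ≈ -1729.8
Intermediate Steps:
R(Y) = √3 (R(Y) = √(1 + 2) = √3)
((44/(-29) + 28/6)*√(31 + R(8)))*(-96) = ((44/(-29) + 28/6)*√(31 + √3))*(-96) = ((44*(-1/29) + 28*(⅙))*√(31 + √3))*(-96) = ((-44/29 + 14/3)*√(31 + √3))*(-96) = (274*√(31 + √3)/87)*(-96) = -8768*√(31 + √3)/29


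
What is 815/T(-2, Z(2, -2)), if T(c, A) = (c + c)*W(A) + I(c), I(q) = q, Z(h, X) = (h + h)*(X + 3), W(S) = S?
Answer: -815/18 ≈ -45.278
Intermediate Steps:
Z(h, X) = 2*h*(3 + X) (Z(h, X) = (2*h)*(3 + X) = 2*h*(3 + X))
T(c, A) = c + 2*A*c (T(c, A) = (c + c)*A + c = (2*c)*A + c = 2*A*c + c = c + 2*A*c)
815/T(-2, Z(2, -2)) = 815/((-2*(1 + 2*(2*2*(3 - 2))))) = 815/((-2*(1 + 2*(2*2*1)))) = 815/((-2*(1 + 2*4))) = 815/((-2*(1 + 8))) = 815/((-2*9)) = 815/(-18) = 815*(-1/18) = -815/18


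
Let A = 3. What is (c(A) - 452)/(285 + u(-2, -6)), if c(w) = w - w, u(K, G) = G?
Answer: -452/279 ≈ -1.6201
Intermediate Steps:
c(w) = 0
(c(A) - 452)/(285 + u(-2, -6)) = (0 - 452)/(285 - 6) = -452/279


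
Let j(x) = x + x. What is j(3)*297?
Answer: 1782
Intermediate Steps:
j(x) = 2*x
j(3)*297 = (2*3)*297 = 6*297 = 1782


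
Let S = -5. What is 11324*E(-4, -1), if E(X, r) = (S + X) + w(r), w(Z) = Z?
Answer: -113240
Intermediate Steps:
E(X, r) = -5 + X + r (E(X, r) = (-5 + X) + r = -5 + X + r)
11324*E(-4, -1) = 11324*(-5 - 4 - 1) = 11324*(-10) = -113240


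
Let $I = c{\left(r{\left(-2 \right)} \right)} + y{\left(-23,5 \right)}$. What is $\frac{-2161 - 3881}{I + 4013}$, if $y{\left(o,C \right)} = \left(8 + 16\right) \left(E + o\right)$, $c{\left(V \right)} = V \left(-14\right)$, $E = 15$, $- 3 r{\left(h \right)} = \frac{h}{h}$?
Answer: $- \frac{18126}{11477} \approx -1.5793$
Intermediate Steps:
$r{\left(h \right)} = - \frac{1}{3}$ ($r{\left(h \right)} = - \frac{h \frac{1}{h}}{3} = \left(- \frac{1}{3}\right) 1 = - \frac{1}{3}$)
$c{\left(V \right)} = - 14 V$
$y{\left(o,C \right)} = 360 + 24 o$ ($y{\left(o,C \right)} = \left(8 + 16\right) \left(15 + o\right) = 24 \left(15 + o\right) = 360 + 24 o$)
$I = - \frac{562}{3}$ ($I = \left(-14\right) \left(- \frac{1}{3}\right) + \left(360 + 24 \left(-23\right)\right) = \frac{14}{3} + \left(360 - 552\right) = \frac{14}{3} - 192 = - \frac{562}{3} \approx -187.33$)
$\frac{-2161 - 3881}{I + 4013} = \frac{-2161 - 3881}{- \frac{562}{3} + 4013} = - \frac{6042}{\frac{11477}{3}} = \left(-6042\right) \frac{3}{11477} = - \frac{18126}{11477}$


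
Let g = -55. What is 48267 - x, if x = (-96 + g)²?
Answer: 25466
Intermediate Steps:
x = 22801 (x = (-96 - 55)² = (-151)² = 22801)
48267 - x = 48267 - 1*22801 = 48267 - 22801 = 25466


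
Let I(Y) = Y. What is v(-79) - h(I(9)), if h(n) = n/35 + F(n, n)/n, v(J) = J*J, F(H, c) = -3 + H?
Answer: 655208/105 ≈ 6240.1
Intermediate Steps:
v(J) = J²
h(n) = n/35 + (-3 + n)/n
v(-79) - h(I(9)) = (-79)² - (1 - 3/9 + (1/35)*9) = 6241 - (1 - 3*⅑ + 9/35) = 6241 - (1 - ⅓ + 9/35) = 6241 - 1*97/105 = 6241 - 97/105 = 655208/105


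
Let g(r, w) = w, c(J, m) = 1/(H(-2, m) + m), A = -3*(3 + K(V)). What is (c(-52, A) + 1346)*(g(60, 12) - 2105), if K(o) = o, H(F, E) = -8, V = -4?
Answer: -14083797/5 ≈ -2.8168e+6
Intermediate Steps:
A = 3 (A = -3*(3 - 4) = -3*(-1) = 3)
c(J, m) = 1/(-8 + m)
(c(-52, A) + 1346)*(g(60, 12) - 2105) = (1/(-8 + 3) + 1346)*(12 - 2105) = (1/(-5) + 1346)*(-2093) = (-⅕ + 1346)*(-2093) = (6729/5)*(-2093) = -14083797/5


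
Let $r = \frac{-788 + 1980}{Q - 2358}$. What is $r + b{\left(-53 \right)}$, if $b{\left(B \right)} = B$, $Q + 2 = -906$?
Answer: $- \frac{87145}{1633} \approx -53.365$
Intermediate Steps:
$Q = -908$ ($Q = -2 - 906 = -908$)
$r = - \frac{596}{1633}$ ($r = \frac{-788 + 1980}{-908 - 2358} = \frac{1192}{-3266} = 1192 \left(- \frac{1}{3266}\right) = - \frac{596}{1633} \approx -0.36497$)
$r + b{\left(-53 \right)} = - \frac{596}{1633} - 53 = - \frac{87145}{1633}$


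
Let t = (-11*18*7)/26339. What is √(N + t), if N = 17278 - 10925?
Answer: 31*√4586173019/26339 ≈ 79.705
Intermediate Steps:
N = 6353
t = -1386/26339 (t = -198*7*(1/26339) = -1386*1/26339 = -1386/26339 ≈ -0.052622)
√(N + t) = √(6353 - 1386/26339) = √(167330281/26339) = 31*√4586173019/26339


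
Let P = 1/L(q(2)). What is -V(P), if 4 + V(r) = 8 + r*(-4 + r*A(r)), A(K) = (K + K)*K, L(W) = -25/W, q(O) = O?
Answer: -1687532/390625 ≈ -4.3201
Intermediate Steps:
A(K) = 2*K**2 (A(K) = (2*K)*K = 2*K**2)
P = -2/25 (P = 1/(-25/2) = -2/25 ≈ -0.080000)
V(r) = 4 + r*(-4 + 2*r**3) (V(r) = -4 + (8 + r*(-4 + r*(2*r**2))) = -4 + (8 + r*(-4 + 2*r**3)) = 4 + r*(-4 + 2*r**3))
-V(P) = -(4 - 4*(-2/25) + 2*(-2/25)**4) = -(4 + 8/25 + 2*(16/390625)) = -(4 + 8/25 + 32/390625) = -1*1687532/390625 = -1687532/390625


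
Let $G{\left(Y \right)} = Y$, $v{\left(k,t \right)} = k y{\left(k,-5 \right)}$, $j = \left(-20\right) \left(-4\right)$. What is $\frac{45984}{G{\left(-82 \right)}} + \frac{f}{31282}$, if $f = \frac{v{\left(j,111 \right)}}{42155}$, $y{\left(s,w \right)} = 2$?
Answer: $- \frac{3031938278176}{5406640111} \approx -560.78$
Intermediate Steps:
$j = 80$
$v{\left(k,t \right)} = 2 k$ ($v{\left(k,t \right)} = k 2 = 2 k$)
$f = \frac{32}{8431}$ ($f = \frac{2 \cdot 80}{42155} = 160 \cdot \frac{1}{42155} = \frac{32}{8431} \approx 0.0037955$)
$\frac{45984}{G{\left(-82 \right)}} + \frac{f}{31282} = \frac{45984}{-82} + \frac{32}{8431 \cdot 31282} = 45984 \left(- \frac{1}{82}\right) + \frac{32}{8431} \cdot \frac{1}{31282} = - \frac{22992}{41} + \frac{16}{131869271} = - \frac{3031938278176}{5406640111}$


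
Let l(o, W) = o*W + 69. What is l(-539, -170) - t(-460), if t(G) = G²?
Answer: -119901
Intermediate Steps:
l(o, W) = 69 + W*o (l(o, W) = W*o + 69 = 69 + W*o)
l(-539, -170) - t(-460) = (69 - 170*(-539)) - 1*(-460)² = (69 + 91630) - 1*211600 = 91699 - 211600 = -119901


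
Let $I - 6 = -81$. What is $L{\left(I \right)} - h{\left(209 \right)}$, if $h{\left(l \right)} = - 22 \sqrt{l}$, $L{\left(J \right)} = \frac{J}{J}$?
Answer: $1 + 22 \sqrt{209} \approx 319.05$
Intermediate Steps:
$I = -75$ ($I = 6 - 81 = -75$)
$L{\left(J \right)} = 1$
$L{\left(I \right)} - h{\left(209 \right)} = 1 - - 22 \sqrt{209} = 1 + 22 \sqrt{209}$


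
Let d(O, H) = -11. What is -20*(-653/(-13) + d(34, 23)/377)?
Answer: -378520/377 ≈ -1004.0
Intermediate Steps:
-20*(-653/(-13) + d(34, 23)/377) = -20*(-653/(-13) - 11/377) = -20*(-653*(-1/13) - 11*1/377) = -20*(653/13 - 11/377) = -20*18926/377 = -378520/377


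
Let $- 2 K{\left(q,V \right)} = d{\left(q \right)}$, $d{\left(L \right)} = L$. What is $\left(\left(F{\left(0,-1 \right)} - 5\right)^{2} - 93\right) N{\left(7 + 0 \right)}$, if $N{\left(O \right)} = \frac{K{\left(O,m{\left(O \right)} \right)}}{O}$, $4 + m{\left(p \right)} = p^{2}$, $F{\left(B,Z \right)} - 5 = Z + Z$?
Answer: $\frac{89}{2} \approx 44.5$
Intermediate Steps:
$F{\left(B,Z \right)} = 5 + 2 Z$ ($F{\left(B,Z \right)} = 5 + \left(Z + Z\right) = 5 + 2 Z$)
$m{\left(p \right)} = -4 + p^{2}$
$K{\left(q,V \right)} = - \frac{q}{2}$
$N{\left(O \right)} = - \frac{1}{2}$ ($N{\left(O \right)} = \frac{\left(- \frac{1}{2}\right) O}{O} = - \frac{1}{2}$)
$\left(\left(F{\left(0,-1 \right)} - 5\right)^{2} - 93\right) N{\left(7 + 0 \right)} = \left(\left(\left(5 + 2 \left(-1\right)\right) - 5\right)^{2} - 93\right) \left(- \frac{1}{2}\right) = \left(\left(\left(5 - 2\right) - 5\right)^{2} - 93\right) \left(- \frac{1}{2}\right) = \left(\left(3 - 5\right)^{2} - 93\right) \left(- \frac{1}{2}\right) = \left(\left(-2\right)^{2} - 93\right) \left(- \frac{1}{2}\right) = \left(4 - 93\right) \left(- \frac{1}{2}\right) = \left(-89\right) \left(- \frac{1}{2}\right) = \frac{89}{2}$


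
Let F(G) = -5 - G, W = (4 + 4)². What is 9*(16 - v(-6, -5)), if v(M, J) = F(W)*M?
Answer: -3582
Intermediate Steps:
W = 64 (W = 8² = 64)
v(M, J) = -69*M (v(M, J) = (-5 - 1*64)*M = (-5 - 64)*M = -69*M)
9*(16 - v(-6, -5)) = 9*(16 - (-69)*(-6)) = 9*(16 - 1*414) = 9*(16 - 414) = 9*(-398) = -3582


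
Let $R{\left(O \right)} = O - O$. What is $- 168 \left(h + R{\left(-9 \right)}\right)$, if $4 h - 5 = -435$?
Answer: $18060$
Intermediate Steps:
$h = - \frac{215}{2}$ ($h = \frac{5}{4} + \frac{1}{4} \left(-435\right) = \frac{5}{4} - \frac{435}{4} = - \frac{215}{2} \approx -107.5$)
$R{\left(O \right)} = 0$
$- 168 \left(h + R{\left(-9 \right)}\right) = - 168 \left(- \frac{215}{2} + 0\right) = \left(-168\right) \left(- \frac{215}{2}\right) = 18060$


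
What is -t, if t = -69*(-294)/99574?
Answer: -10143/49787 ≈ -0.20373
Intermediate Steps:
t = 10143/49787 (t = 20286*(1/99574) = 10143/49787 ≈ 0.20373)
-t = -1*10143/49787 = -10143/49787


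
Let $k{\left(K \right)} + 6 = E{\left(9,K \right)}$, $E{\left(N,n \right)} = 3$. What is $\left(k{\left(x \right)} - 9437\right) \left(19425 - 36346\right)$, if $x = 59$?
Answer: $159734240$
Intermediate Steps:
$k{\left(K \right)} = -3$ ($k{\left(K \right)} = -6 + 3 = -3$)
$\left(k{\left(x \right)} - 9437\right) \left(19425 - 36346\right) = \left(-3 - 9437\right) \left(19425 - 36346\right) = \left(-9440\right) \left(-16921\right) = 159734240$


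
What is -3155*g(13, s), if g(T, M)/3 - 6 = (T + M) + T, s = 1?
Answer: -312345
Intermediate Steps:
g(T, M) = 18 + 3*M + 6*T (g(T, M) = 18 + 3*((T + M) + T) = 18 + 3*((M + T) + T) = 18 + 3*(M + 2*T) = 18 + (3*M + 6*T) = 18 + 3*M + 6*T)
-3155*g(13, s) = -3155*(18 + 3*1 + 6*13) = -3155*(18 + 3 + 78) = -3155*99 = -312345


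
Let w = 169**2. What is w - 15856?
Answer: 12705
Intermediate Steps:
w = 28561
w - 15856 = 28561 - 15856 = 12705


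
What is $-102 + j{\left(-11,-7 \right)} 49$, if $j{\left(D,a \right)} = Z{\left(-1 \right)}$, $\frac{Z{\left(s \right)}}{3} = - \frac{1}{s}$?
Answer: $45$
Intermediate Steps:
$Z{\left(s \right)} = - \frac{3}{s}$ ($Z{\left(s \right)} = 3 \left(- \frac{1}{s}\right) = - \frac{3}{s}$)
$j{\left(D,a \right)} = 3$ ($j{\left(D,a \right)} = - \frac{3}{-1} = \left(-3\right) \left(-1\right) = 3$)
$-102 + j{\left(-11,-7 \right)} 49 = -102 + 3 \cdot 49 = -102 + 147 = 45$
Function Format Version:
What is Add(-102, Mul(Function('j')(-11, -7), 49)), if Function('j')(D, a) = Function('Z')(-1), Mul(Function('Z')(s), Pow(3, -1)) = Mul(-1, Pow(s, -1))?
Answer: 45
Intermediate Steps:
Function('Z')(s) = Mul(-3, Pow(s, -1)) (Function('Z')(s) = Mul(3, Mul(-1, Pow(s, -1))) = Mul(-3, Pow(s, -1)))
Function('j')(D, a) = 3 (Function('j')(D, a) = Mul(-3, Pow(-1, -1)) = Mul(-3, -1) = 3)
Add(-102, Mul(Function('j')(-11, -7), 49)) = Add(-102, Mul(3, 49)) = Add(-102, 147) = 45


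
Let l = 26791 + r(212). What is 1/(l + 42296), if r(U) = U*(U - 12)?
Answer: 1/111487 ≈ 8.9697e-6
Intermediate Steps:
r(U) = U*(-12 + U)
l = 69191 (l = 26791 + 212*(-12 + 212) = 26791 + 212*200 = 26791 + 42400 = 69191)
1/(l + 42296) = 1/(69191 + 42296) = 1/111487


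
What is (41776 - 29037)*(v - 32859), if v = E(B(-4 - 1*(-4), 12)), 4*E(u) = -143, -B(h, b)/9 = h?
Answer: -1676184881/4 ≈ -4.1905e+8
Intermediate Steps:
B(h, b) = -9*h
E(u) = -143/4 (E(u) = (¼)*(-143) = -143/4)
v = -143/4 ≈ -35.750
(41776 - 29037)*(v - 32859) = (41776 - 29037)*(-143/4 - 32859) = 12739*(-131579/4) = -1676184881/4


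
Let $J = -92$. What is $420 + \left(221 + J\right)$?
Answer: $549$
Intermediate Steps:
$420 + \left(221 + J\right) = 420 + \left(221 - 92\right) = 420 + 129 = 549$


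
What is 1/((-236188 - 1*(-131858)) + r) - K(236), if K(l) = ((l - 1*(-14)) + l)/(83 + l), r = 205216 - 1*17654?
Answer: -40450433/26551008 ≈ -1.5235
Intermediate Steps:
r = 187562 (r = 205216 - 17654 = 187562)
K(l) = (14 + 2*l)/(83 + l) (K(l) = ((l + 14) + l)/(83 + l) = ((14 + l) + l)/(83 + l) = (14 + 2*l)/(83 + l))
1/((-236188 - 1*(-131858)) + r) - K(236) = 1/((-236188 - 1*(-131858)) + 187562) - 2*(7 + 236)/(83 + 236) = 1/((-236188 + 131858) + 187562) - 2*243/319 = 1/(-104330 + 187562) - 2*243/319 = 1/83232 - 1*486/319 = 1/83232 - 486/319 = -40450433/26551008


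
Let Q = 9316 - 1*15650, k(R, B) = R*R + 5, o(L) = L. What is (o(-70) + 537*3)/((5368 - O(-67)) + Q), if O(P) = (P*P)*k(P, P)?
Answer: -1541/20174532 ≈ -7.6383e-5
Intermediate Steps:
k(R, B) = 5 + R**2 (k(R, B) = R**2 + 5 = 5 + R**2)
Q = -6334 (Q = 9316 - 15650 = -6334)
O(P) = P**2*(5 + P**2) (O(P) = (P*P)*(5 + P**2) = P**2*(5 + P**2))
(o(-70) + 537*3)/((5368 - O(-67)) + Q) = (-70 + 537*3)/((5368 - (-67)**2*(5 + (-67)**2)) - 6334) = (-70 + 1611)/((5368 - 4489*(5 + 4489)) - 6334) = 1541/((5368 - 4489*4494) - 6334) = 1541/((5368 - 1*20173566) - 6334) = 1541/((5368 - 20173566) - 6334) = 1541/(-20168198 - 6334) = 1541/(-20174532) = 1541*(-1/20174532) = -1541/20174532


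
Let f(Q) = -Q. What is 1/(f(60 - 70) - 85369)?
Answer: -1/85359 ≈ -1.1715e-5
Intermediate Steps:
1/(f(60 - 70) - 85369) = 1/(-(60 - 70) - 85369) = 1/(-1*(-10) - 85369) = 1/(10 - 85369) = 1/(-85359) = -1/85359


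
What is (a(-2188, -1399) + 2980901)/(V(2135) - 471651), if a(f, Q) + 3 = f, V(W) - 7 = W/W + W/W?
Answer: -1489355/235821 ≈ -6.3156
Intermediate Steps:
V(W) = 9 (V(W) = 7 + (W/W + W/W) = 7 + (1 + 1) = 7 + 2 = 9)
a(f, Q) = -3 + f
(a(-2188, -1399) + 2980901)/(V(2135) - 471651) = ((-3 - 2188) + 2980901)/(9 - 471651) = (-2191 + 2980901)/(-471642) = 2978710*(-1/471642) = -1489355/235821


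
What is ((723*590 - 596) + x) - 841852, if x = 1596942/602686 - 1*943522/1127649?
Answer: -141318526379059313/339809132607 ≈ -4.1588e+5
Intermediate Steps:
x = 616071274633/339809132607 (x = 1596942*(1/602686) - 943522*1/1127649 = 798471/301343 - 943522/1127649 = 616071274633/339809132607 ≈ 1.8130)
((723*590 - 596) + x) - 841852 = ((723*590 - 596) + 616071274633/339809132607) - 841852 = ((426570 - 596) + 616071274633/339809132607) - 841852 = (425974 + 616071274633/339809132607) - 841852 = 144750471524408851/339809132607 - 841852 = -141318526379059313/339809132607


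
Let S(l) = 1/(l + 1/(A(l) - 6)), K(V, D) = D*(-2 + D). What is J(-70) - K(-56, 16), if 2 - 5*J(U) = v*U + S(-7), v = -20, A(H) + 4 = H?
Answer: -302143/600 ≈ -503.57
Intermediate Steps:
A(H) = -4 + H
S(l) = 1/(l + 1/(-10 + l)) (S(l) = 1/(l + 1/((-4 + l) - 6)) = 1/(l + 1/(-10 + l)))
J(U) = 257/600 + 4*U (J(U) = ⅖ - (-20*U + (-10 - 7)/(1 + (-7)² - 10*(-7)))/5 = ⅖ - (-20*U - 17/(1 + 49 + 70))/5 = ⅖ - (-20*U - 17/120)/5 = ⅖ - (-17/120 - 20*U)/5 = ⅖ + (17/600 + 4*U) = 257/600 + 4*U)
J(-70) - K(-56, 16) = (257/600 + 4*(-70)) - 16*(-2 + 16) = (257/600 - 280) - 16*14 = -167743/600 - 1*224 = -167743/600 - 224 = -302143/600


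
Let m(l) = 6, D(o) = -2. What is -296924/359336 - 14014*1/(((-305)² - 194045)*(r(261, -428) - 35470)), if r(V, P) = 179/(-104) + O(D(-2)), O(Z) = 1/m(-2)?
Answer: -20747680651449853/25108624728598750 ≈ -0.82632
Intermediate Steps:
O(Z) = ⅙ (O(Z) = 1/6 = ⅙)
r(V, P) = -485/312 (r(V, P) = 179/(-104) + ⅙ = 179*(-1/104) + ⅙ = -179/104 + ⅙ = -485/312)
-296924/359336 - 14014*1/(((-305)² - 194045)*(r(261, -428) - 35470)) = -296924/359336 - 14014*1/((-485/312 - 35470)*((-305)² - 194045)) = -296924*1/359336 - 14014*(-312/(11067125*(93025 - 194045))) = -74231/89834 - 14014/((-11067125/312*(-101020))) = -74231/89834 - 14014/279500241875/78 = -74231/89834 - 14014*78/279500241875 = -74231/89834 - 1093092/279500241875 = -20747680651449853/25108624728598750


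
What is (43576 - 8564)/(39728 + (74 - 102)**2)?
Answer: 8753/10128 ≈ 0.86424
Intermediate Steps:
(43576 - 8564)/(39728 + (74 - 102)**2) = 35012/(39728 + (-28)**2) = 35012/(39728 + 784) = 35012/40512 = 35012*(1/40512) = 8753/10128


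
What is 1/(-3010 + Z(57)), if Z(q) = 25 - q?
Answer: -1/3042 ≈ -0.00032873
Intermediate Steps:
1/(-3010 + Z(57)) = 1/(-3010 + (25 - 1*57)) = 1/(-3010 + (25 - 57)) = 1/(-3010 - 32) = 1/(-3042) = -1/3042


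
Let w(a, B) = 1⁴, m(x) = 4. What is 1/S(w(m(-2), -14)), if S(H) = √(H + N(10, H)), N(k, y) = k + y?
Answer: √3/6 ≈ 0.28868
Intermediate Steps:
w(a, B) = 1
S(H) = √(10 + 2*H) (S(H) = √(H + (10 + H)) = √(10 + 2*H))
1/S(w(m(-2), -14)) = 1/(√(10 + 2*1)) = 1/(√(10 + 2)) = 1/(√12) = 1/(2*√3) = √3/6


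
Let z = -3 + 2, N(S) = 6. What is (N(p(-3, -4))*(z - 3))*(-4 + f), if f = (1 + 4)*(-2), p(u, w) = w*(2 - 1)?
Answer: 336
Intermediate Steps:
p(u, w) = w (p(u, w) = w*1 = w)
f = -10 (f = 5*(-2) = -10)
z = -1
(N(p(-3, -4))*(z - 3))*(-4 + f) = (6*(-1 - 3))*(-4 - 10) = (6*(-4))*(-14) = -24*(-14) = 336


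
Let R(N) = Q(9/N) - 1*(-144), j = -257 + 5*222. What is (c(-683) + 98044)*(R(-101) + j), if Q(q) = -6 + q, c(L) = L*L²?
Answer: -31877512443326/101 ≈ -3.1562e+11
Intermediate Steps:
c(L) = L³
j = 853 (j = -257 + 1110 = 853)
R(N) = 138 + 9/N (R(N) = (-6 + 9/N) - 1*(-144) = (-6 + 9/N) + 144 = 138 + 9/N)
(c(-683) + 98044)*(R(-101) + j) = ((-683)³ + 98044)*((138 + 9/(-101)) + 853) = (-318611987 + 98044)*((138 + 9*(-1/101)) + 853) = -318513943*((138 - 9/101) + 853) = -318513943*(13929/101 + 853) = -318513943*100082/101 = -31877512443326/101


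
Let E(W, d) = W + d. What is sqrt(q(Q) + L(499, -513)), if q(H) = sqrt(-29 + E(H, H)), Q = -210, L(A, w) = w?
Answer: sqrt(-513 + I*sqrt(449)) ≈ 0.4677 + 22.654*I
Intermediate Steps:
q(H) = sqrt(-29 + 2*H) (q(H) = sqrt(-29 + (H + H)) = sqrt(-29 + 2*H))
sqrt(q(Q) + L(499, -513)) = sqrt(sqrt(-29 + 2*(-210)) - 513) = sqrt(sqrt(-29 - 420) - 513) = sqrt(sqrt(-449) - 513) = sqrt(I*sqrt(449) - 513) = sqrt(-513 + I*sqrt(449))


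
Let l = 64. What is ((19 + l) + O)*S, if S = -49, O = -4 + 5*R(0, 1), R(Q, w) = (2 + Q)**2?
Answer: -4851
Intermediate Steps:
O = 16 (O = -4 + 5*(2 + 0)**2 = -4 + 5*2**2 = -4 + 5*4 = -4 + 20 = 16)
((19 + l) + O)*S = ((19 + 64) + 16)*(-49) = (83 + 16)*(-49) = 99*(-49) = -4851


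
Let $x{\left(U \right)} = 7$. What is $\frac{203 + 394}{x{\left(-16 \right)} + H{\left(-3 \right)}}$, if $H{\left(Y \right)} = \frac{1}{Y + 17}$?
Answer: $\frac{2786}{33} \approx 84.424$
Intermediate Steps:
$H{\left(Y \right)} = \frac{1}{17 + Y}$
$\frac{203 + 394}{x{\left(-16 \right)} + H{\left(-3 \right)}} = \frac{203 + 394}{7 + \frac{1}{17 - 3}} = \frac{597}{7 + \frac{1}{14}} = \frac{597}{\frac{99}{14}} = 597 \cdot \frac{14}{99} = \frac{2786}{33}$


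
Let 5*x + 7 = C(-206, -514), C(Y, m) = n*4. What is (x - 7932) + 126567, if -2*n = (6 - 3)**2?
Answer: 118630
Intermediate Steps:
n = -9/2 (n = -(6 - 3)**2/2 = -1/2*3**2 = -1/2*9 = -9/2 ≈ -4.5000)
C(Y, m) = -18 (C(Y, m) = -9/2*4 = -18)
x = -5 (x = -7/5 + (1/5)*(-18) = -7/5 - 18/5 = -5)
(x - 7932) + 126567 = (-5 - 7932) + 126567 = -7937 + 126567 = 118630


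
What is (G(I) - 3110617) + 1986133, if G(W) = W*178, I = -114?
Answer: -1144776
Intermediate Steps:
G(W) = 178*W
(G(I) - 3110617) + 1986133 = (178*(-114) - 3110617) + 1986133 = (-20292 - 3110617) + 1986133 = -3130909 + 1986133 = -1144776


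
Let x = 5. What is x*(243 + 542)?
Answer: 3925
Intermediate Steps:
x*(243 + 542) = 5*(243 + 542) = 5*785 = 3925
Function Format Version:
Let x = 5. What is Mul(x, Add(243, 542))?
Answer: 3925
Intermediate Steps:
Mul(x, Add(243, 542)) = Mul(5, Add(243, 542)) = Mul(5, 785) = 3925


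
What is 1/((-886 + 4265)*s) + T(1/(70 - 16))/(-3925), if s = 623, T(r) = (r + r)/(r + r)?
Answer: -2101192/8262584225 ≈ -0.00025430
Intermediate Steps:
T(r) = 1 (T(r) = (2*r)/((2*r)) = (2*r)*(1/(2*r)) = 1)
1/((-886 + 4265)*s) + T(1/(70 - 16))/(-3925) = 1/((-886 + 4265)*623) + 1/(-3925) = (1/623)/3379 + 1*(-1/3925) = (1/3379)*(1/623) - 1/3925 = 1/2105117 - 1/3925 = -2101192/8262584225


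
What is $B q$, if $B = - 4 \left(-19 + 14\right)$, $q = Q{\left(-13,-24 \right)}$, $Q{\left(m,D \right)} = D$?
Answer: $-480$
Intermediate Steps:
$q = -24$
$B = 20$ ($B = \left(-4\right) \left(-5\right) = 20$)
$B q = 20 \left(-24\right) = -480$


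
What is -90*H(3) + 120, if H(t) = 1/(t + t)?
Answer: 105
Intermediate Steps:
H(t) = 1/(2*t)
-90*H(3) + 120 = -45/3 + 120 = -90*⅙ + 120 = -15 + 120 = 105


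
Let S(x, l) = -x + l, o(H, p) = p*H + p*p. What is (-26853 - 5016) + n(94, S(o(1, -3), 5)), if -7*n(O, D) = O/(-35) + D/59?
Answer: -460660814/14455 ≈ -31869.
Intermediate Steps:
o(H, p) = p**2 + H*p (o(H, p) = H*p + p**2 = p**2 + H*p)
S(x, l) = l - x
n(O, D) = -D/413 + O/245 (n(O, D) = -(O/(-35) + D/59)/7 = -(O*(-1/35) + D*(1/59))/7 = -(-O/35 + D/59)/7 = -D/413 + O/245)
(-26853 - 5016) + n(94, S(o(1, -3), 5)) = (-26853 - 5016) + (-(5 - (-3)*(1 - 3))/413 + (1/245)*94) = -31869 + (-(5 - (-3)*(-2))/413 + 94/245) = -31869 + (-(5 - 1*6)/413 + 94/245) = -31869 + (-(5 - 6)/413 + 94/245) = -31869 + (-1/413*(-1) + 94/245) = -31869 + (1/413 + 94/245) = -31869 + 5581/14455 = -460660814/14455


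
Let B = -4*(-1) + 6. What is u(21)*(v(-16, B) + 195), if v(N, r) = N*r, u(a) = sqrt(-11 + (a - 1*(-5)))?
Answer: 35*sqrt(15) ≈ 135.55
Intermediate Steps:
B = 10 (B = 4 + 6 = 10)
u(a) = sqrt(-6 + a) (u(a) = sqrt(-11 + (a + 5)) = sqrt(-11 + (5 + a)) = sqrt(-6 + a))
u(21)*(v(-16, B) + 195) = sqrt(-6 + 21)*(-16*10 + 195) = sqrt(15)*(-160 + 195) = sqrt(15)*35 = 35*sqrt(15)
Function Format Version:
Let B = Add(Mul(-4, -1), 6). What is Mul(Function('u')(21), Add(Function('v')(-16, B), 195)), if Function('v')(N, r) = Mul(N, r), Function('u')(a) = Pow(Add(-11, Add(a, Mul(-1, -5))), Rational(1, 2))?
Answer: Mul(35, Pow(15, Rational(1, 2))) ≈ 135.55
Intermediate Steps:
B = 10 (B = Add(4, 6) = 10)
Function('u')(a) = Pow(Add(-6, a), Rational(1, 2)) (Function('u')(a) = Pow(Add(-11, Add(a, 5)), Rational(1, 2)) = Pow(Add(-11, Add(5, a)), Rational(1, 2)) = Pow(Add(-6, a), Rational(1, 2)))
Mul(Function('u')(21), Add(Function('v')(-16, B), 195)) = Mul(Pow(Add(-6, 21), Rational(1, 2)), Add(Mul(-16, 10), 195)) = Mul(Pow(15, Rational(1, 2)), Add(-160, 195)) = Mul(Pow(15, Rational(1, 2)), 35) = Mul(35, Pow(15, Rational(1, 2)))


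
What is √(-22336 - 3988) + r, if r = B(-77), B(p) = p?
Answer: -77 + 2*I*√6581 ≈ -77.0 + 162.25*I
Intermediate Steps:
r = -77
√(-22336 - 3988) + r = √(-22336 - 3988) - 77 = √(-26324) - 77 = 2*I*√6581 - 77 = -77 + 2*I*√6581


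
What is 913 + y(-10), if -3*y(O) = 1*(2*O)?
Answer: 2759/3 ≈ 919.67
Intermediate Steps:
y(O) = -2*O/3
913 + y(-10) = 913 - ⅔*(-10) = 913 + 20/3 = 2759/3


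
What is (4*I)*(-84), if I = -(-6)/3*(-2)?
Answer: 1344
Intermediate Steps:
I = -4 (I = -(-6)/3*(-2) = -3*(-⅔)*(-2) = 2*(-2) = -4)
(4*I)*(-84) = (4*(-4))*(-84) = -16*(-84) = 1344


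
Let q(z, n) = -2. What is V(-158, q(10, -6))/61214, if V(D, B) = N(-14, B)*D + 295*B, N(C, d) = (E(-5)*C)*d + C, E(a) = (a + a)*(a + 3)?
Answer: -43429/30607 ≈ -1.4189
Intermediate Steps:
E(a) = 2*a*(3 + a) (E(a) = (2*a)*(3 + a) = 2*a*(3 + a))
N(C, d) = C + 20*C*d (N(C, d) = ((2*(-5)*(3 - 5))*C)*d + C = ((2*(-5)*(-2))*C)*d + C = (20*C)*d + C = 20*C*d + C = C + 20*C*d)
V(D, B) = 295*B + D*(-14 - 280*B) (V(D, B) = (-14*(1 + 20*B))*D + 295*B = (-14 - 280*B)*D + 295*B = D*(-14 - 280*B) + 295*B = 295*B + D*(-14 - 280*B))
V(-158, q(10, -6))/61214 = (-14*(-158) + 295*(-2) - 280*(-2)*(-158))/61214 = (2212 - 590 - 88480)*(1/61214) = -86858*1/61214 = -43429/30607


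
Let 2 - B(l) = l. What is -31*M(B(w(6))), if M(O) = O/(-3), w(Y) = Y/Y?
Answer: 31/3 ≈ 10.333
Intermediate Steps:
w(Y) = 1
B(l) = 2 - l
M(O) = -O/3 (M(O) = O*(-⅓) = -O/3)
-31*M(B(w(6))) = -(-31)*(2 - 1*1)/3 = -(-31)*(2 - 1)/3 = -(-31)/3 = -31*(-⅓) = 31/3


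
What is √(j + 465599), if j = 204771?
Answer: √670370 ≈ 818.76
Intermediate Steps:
√(j + 465599) = √(204771 + 465599) = √670370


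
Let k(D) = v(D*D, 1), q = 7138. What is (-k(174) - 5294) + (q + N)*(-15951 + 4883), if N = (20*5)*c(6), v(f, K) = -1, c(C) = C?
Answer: -85649477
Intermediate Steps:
k(D) = -1
N = 600 (N = (20*5)*6 = 100*6 = 600)
(-k(174) - 5294) + (q + N)*(-15951 + 4883) = (-1*(-1) - 5294) + (7138 + 600)*(-15951 + 4883) = (1 - 5294) + 7738*(-11068) = -5293 - 85644184 = -85649477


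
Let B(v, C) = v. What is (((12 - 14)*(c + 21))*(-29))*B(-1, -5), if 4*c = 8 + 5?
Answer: -2813/2 ≈ -1406.5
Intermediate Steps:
c = 13/4 (c = (8 + 5)/4 = (¼)*13 = 13/4 ≈ 3.2500)
(((12 - 14)*(c + 21))*(-29))*B(-1, -5) = (((12 - 14)*(13/4 + 21))*(-29))*(-1) = (-2*97/4*(-29))*(-1) = -97/2*(-29)*(-1) = (2813/2)*(-1) = -2813/2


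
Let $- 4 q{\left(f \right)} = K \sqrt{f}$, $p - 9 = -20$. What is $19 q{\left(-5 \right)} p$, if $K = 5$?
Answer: $\frac{1045 i \sqrt{5}}{4} \approx 584.17 i$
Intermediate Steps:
$p = -11$ ($p = 9 - 20 = -11$)
$q{\left(f \right)} = - \frac{5 \sqrt{f}}{4}$
$19 q{\left(-5 \right)} p = 19 \left(- \frac{5 \sqrt{-5}}{4}\right) \left(-11\right) = 19 \left(- \frac{5 i \sqrt{5}}{4}\right) \left(-11\right) = - \frac{95 i \sqrt{5}}{4} \left(-11\right) = \frac{1045 i \sqrt{5}}{4}$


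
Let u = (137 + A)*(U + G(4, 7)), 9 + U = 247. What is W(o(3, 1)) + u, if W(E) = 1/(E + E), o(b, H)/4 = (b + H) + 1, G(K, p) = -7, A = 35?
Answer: 1589281/40 ≈ 39732.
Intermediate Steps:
o(b, H) = 4 + 4*H + 4*b (o(b, H) = 4*((b + H) + 1) = 4*((H + b) + 1) = 4*(1 + H + b) = 4 + 4*H + 4*b)
U = 238 (U = -9 + 247 = 238)
u = 39732 (u = (137 + 35)*(238 - 7) = 172*231 = 39732)
W(E) = 1/(2*E)
W(o(3, 1)) + u = 1/(2*(4 + 4*1 + 4*3)) + 39732 = 1/(2*(4 + 4 + 12)) + 39732 = (½)/20 + 39732 = (½)*(1/20) + 39732 = 1/40 + 39732 = 1589281/40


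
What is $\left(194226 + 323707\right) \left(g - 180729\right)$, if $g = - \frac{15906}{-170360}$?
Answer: $- \frac{7973313491592111}{85180} \approx -9.3605 \cdot 10^{10}$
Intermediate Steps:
$g = \frac{7953}{85180}$ ($g = \left(-15906\right) \left(- \frac{1}{170360}\right) = \frac{7953}{85180} \approx 0.093367$)
$\left(194226 + 323707\right) \left(g - 180729\right) = \left(194226 + 323707\right) \left(\frac{7953}{85180} - 180729\right) = 517933 \left(- \frac{15394488267}{85180}\right) = - \frac{7973313491592111}{85180}$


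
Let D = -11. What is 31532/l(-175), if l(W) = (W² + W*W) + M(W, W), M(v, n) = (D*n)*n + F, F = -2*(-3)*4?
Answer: -31532/275601 ≈ -0.11441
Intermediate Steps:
F = 24 (F = 6*4 = 24)
M(v, n) = 24 - 11*n² (M(v, n) = (-11*n)*n + 24 = -11*n² + 24 = 24 - 11*n²)
l(W) = 24 - 9*W² (l(W) = (W² + W*W) + (24 - 11*W²) = (W² + W²) + (24 - 11*W²) = 2*W² + (24 - 11*W²) = 24 - 9*W²)
31532/l(-175) = 31532/(24 - 9*(-175)²) = 31532/(24 - 9*30625) = 31532/(24 - 275625) = 31532/(-275601) = 31532*(-1/275601) = -31532/275601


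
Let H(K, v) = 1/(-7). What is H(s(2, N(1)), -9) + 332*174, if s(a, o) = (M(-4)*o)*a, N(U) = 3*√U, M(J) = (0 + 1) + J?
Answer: 404375/7 ≈ 57768.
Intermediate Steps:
M(J) = 1 + J
s(a, o) = -3*a*o (s(a, o) = ((1 - 4)*o)*a = (-3*o)*a = -3*a*o)
H(K, v) = -⅐
H(s(2, N(1)), -9) + 332*174 = -⅐ + 332*174 = -⅐ + 57768 = 404375/7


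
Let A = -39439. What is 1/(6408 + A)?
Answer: -1/33031 ≈ -3.0275e-5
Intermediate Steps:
1/(6408 + A) = 1/(6408 - 39439) = 1/(-33031) = -1/33031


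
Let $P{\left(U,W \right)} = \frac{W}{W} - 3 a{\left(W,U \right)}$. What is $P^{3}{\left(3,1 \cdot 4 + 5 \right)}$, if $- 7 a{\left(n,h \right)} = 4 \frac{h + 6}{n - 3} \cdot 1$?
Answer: $\frac{15625}{343} \approx 45.554$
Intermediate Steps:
$a{\left(n,h \right)} = - \frac{4 \left(6 + h\right)}{7 \left(-3 + n\right)}$ ($a{\left(n,h \right)} = - \frac{4 \frac{h + 6}{n - 3} \cdot 1}{7} = - \frac{4 \frac{6 + h}{-3 + n} 1}{7} = - \frac{\frac{4 \left(6 + h\right)}{-3 + n} 1}{7} = - \frac{4 \frac{1}{-3 + n} \left(6 + h\right)}{7} = - \frac{4 \left(6 + h\right)}{7 \left(-3 + n\right)}$)
$P{\left(U,W \right)} = 1 - \frac{12 \left(-6 - U\right)}{7 \left(-3 + W\right)}$ ($P{\left(U,W \right)} = \frac{W}{W} - 3 \frac{4 \left(-6 - U\right)}{7 \left(-3 + W\right)} = 1 - \frac{12 \left(-6 - U\right)}{7 \left(-3 + W\right)}$)
$P^{3}{\left(3,1 \cdot 4 + 5 \right)} = \left(\frac{51 + 7 \left(1 \cdot 4 + 5\right) + 12 \cdot 3}{7 \left(-3 + \left(1 \cdot 4 + 5\right)\right)}\right)^{3} = \left(\frac{51 + 7 \left(4 + 5\right) + 36}{7 \left(-3 + \left(4 + 5\right)\right)}\right)^{3} = \left(\frac{51 + 7 \cdot 9 + 36}{7 \left(-3 + 9\right)}\right)^{3} = \left(\frac{51 + 63 + 36}{7 \cdot 6}\right)^{3} = \left(\frac{1}{7} \cdot \frac{1}{6} \cdot 150\right)^{3} = \left(\frac{25}{7}\right)^{3} = \frac{15625}{343}$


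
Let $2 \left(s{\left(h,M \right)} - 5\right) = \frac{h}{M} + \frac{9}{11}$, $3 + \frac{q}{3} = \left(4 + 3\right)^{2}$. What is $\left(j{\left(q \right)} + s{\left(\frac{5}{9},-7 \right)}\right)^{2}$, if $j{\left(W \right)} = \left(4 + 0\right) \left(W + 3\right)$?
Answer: $\frac{155687852329}{480249} \approx 3.2418 \cdot 10^{5}$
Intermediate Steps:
$q = 138$ ($q = -9 + 3 \left(4 + 3\right)^{2} = -9 + 3 \cdot 7^{2} = -9 + 3 \cdot 49 = -9 + 147 = 138$)
$s{\left(h,M \right)} = \frac{119}{22} + \frac{h}{2 M}$ ($s{\left(h,M \right)} = 5 + \frac{\frac{h}{M} + \frac{9}{11}}{2} = 5 + \frac{\frac{9}{11} + \frac{h}{M}}{2} = 5 + \left(\frac{9}{22} + \frac{h}{2 M}\right) = \frac{119}{22} + \frac{h}{2 M}$)
$j{\left(W \right)} = 12 + 4 W$ ($j{\left(W \right)} = 4 \left(3 + W\right) = 12 + 4 W$)
$\left(j{\left(q \right)} + s{\left(\frac{5}{9},-7 \right)}\right)^{2} = \left(\left(12 + 4 \cdot 138\right) + \left(\frac{119}{22} + \frac{5 \cdot \frac{1}{9}}{2 \left(-7\right)}\right)\right)^{2} = \left(\left(12 + 552\right) + \left(\frac{119}{22} + \frac{1}{2} \cdot 5 \cdot \frac{1}{9} \left(- \frac{1}{7}\right)\right)\right)^{2} = \left(564 + \left(\frac{119}{22} + \frac{1}{2} \cdot \frac{5}{9} \left(- \frac{1}{7}\right)\right)\right)^{2} = \left(564 + \left(\frac{119}{22} - \frac{5}{126}\right)\right)^{2} = \left(564 + \frac{3721}{693}\right)^{2} = \left(\frac{394573}{693}\right)^{2} = \frac{155687852329}{480249}$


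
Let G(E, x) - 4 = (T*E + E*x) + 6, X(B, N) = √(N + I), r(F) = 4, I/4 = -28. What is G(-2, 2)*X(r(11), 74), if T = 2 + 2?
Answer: -2*I*√38 ≈ -12.329*I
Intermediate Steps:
I = -112 (I = 4*(-28) = -112)
T = 4
X(B, N) = √(-112 + N) (X(B, N) = √(N - 112) = √(-112 + N))
G(E, x) = 10 + 4*E + E*x (G(E, x) = 4 + ((4*E + E*x) + 6) = 4 + (6 + 4*E + E*x) = 10 + 4*E + E*x)
G(-2, 2)*X(r(11), 74) = (10 + 4*(-2) - 2*2)*√(-112 + 74) = (10 - 8 - 4)*√(-38) = -2*I*√38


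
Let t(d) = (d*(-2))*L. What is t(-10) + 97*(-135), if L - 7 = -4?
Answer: -13035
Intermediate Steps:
L = 3 (L = 7 - 4 = 3)
t(d) = -6*d (t(d) = (d*(-2))*3 = -2*d*3 = -6*d)
t(-10) + 97*(-135) = -6*(-10) + 97*(-135) = 60 - 13095 = -13035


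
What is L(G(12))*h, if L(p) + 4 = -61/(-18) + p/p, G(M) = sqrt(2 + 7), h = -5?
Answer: -35/18 ≈ -1.9444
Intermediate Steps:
G(M) = 3 (G(M) = sqrt(9) = 3)
L(p) = 7/18 (L(p) = -4 + (-61/(-18) + p/p) = -4 + (-61*(-1/18) + 1) = -4 + (61/18 + 1) = -4 + 79/18 = 7/18)
L(G(12))*h = (7/18)*(-5) = -35/18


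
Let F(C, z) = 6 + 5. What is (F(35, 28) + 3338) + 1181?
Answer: 4530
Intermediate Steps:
F(C, z) = 11
(F(35, 28) + 3338) + 1181 = (11 + 3338) + 1181 = 3349 + 1181 = 4530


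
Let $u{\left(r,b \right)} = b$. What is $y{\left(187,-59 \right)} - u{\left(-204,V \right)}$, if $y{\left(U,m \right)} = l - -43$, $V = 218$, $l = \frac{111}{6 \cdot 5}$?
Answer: $- \frac{1713}{10} \approx -171.3$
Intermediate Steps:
$l = \frac{37}{10}$ ($l = \frac{111}{30} = 111 \cdot \frac{1}{30} = \frac{37}{10} \approx 3.7$)
$y{\left(U,m \right)} = \frac{467}{10}$ ($y{\left(U,m \right)} = \frac{37}{10} - -43 = \frac{37}{10} + 43 = \frac{467}{10}$)
$y{\left(187,-59 \right)} - u{\left(-204,V \right)} = \frac{467}{10} - 218 = - \frac{1713}{10}$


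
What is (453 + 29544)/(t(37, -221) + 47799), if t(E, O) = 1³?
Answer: 29997/47800 ≈ 0.62755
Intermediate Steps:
t(E, O) = 1
(453 + 29544)/(t(37, -221) + 47799) = (453 + 29544)/(1 + 47799) = 29997/47800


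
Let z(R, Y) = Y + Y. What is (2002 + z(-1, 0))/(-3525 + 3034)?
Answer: -2002/491 ≈ -4.0774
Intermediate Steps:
z(R, Y) = 2*Y
(2002 + z(-1, 0))/(-3525 + 3034) = (2002 + 2*0)/(-3525 + 3034) = (2002 + 0)/(-491) = 2002*(-1/491) = -2002/491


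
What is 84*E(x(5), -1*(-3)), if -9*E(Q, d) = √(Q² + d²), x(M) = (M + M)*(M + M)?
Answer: -28*√10009/3 ≈ -933.75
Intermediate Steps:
x(M) = 4*M² (x(M) = (2*M)*(2*M) = 4*M²)
E(Q, d) = -√(Q² + d²)/9
84*E(x(5), -1*(-3)) = 84*(-√((4*5²)² + (-1*(-3))²)/9) = 84*(-√((4*25)² + 3²)/9) = 84*(-√(100² + 9)/9) = 84*(-√(10000 + 9)/9) = 84*(-√10009/9) = -28*√10009/3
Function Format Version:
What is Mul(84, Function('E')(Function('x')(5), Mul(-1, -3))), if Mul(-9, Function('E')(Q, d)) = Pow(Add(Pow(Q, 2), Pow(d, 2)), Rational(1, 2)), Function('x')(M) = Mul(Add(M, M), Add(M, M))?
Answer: Mul(Rational(-28, 3), Pow(10009, Rational(1, 2))) ≈ -933.75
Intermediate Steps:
Function('x')(M) = Mul(4, Pow(M, 2)) (Function('x')(M) = Mul(Mul(2, M), Mul(2, M)) = Mul(4, Pow(M, 2)))
Function('E')(Q, d) = Mul(Rational(-1, 9), Pow(Add(Pow(Q, 2), Pow(d, 2)), Rational(1, 2)))
Mul(84, Function('E')(Function('x')(5), Mul(-1, -3))) = Mul(84, Mul(Rational(-1, 9), Pow(Add(Pow(Mul(4, Pow(5, 2)), 2), Pow(Mul(-1, -3), 2)), Rational(1, 2)))) = Mul(84, Mul(Rational(-1, 9), Pow(Add(Pow(Mul(4, 25), 2), Pow(3, 2)), Rational(1, 2)))) = Mul(84, Mul(Rational(-1, 9), Pow(Add(Pow(100, 2), 9), Rational(1, 2)))) = Mul(84, Mul(Rational(-1, 9), Pow(Add(10000, 9), Rational(1, 2)))) = Mul(84, Mul(Rational(-1, 9), Pow(10009, Rational(1, 2)))) = Mul(Rational(-28, 3), Pow(10009, Rational(1, 2)))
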